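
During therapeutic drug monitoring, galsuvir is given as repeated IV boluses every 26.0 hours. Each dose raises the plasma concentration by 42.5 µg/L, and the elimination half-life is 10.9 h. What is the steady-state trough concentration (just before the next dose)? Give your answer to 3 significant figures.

k = ln 2 / 10.9 = 0.06359 h⁻¹
Fraction remaining after one interval: e^(−kτ) = e^(−0.06359 × 26.0) = 0.1914
R = 1 / (1 − 0.1914) = 1.237
Css,max = 42.5 × 1.237 = 52.56 µg/L
Css,min = Css,max × e^(−kτ) = 52.56 × 0.1914 ≈ 10.1 µg/L

10.1 µg/L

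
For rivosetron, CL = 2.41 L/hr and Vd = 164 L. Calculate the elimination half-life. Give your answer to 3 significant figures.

47.2 hours

k = CL / V = 2.41 / 164 = 0.01470 hr⁻¹
t½ = ln 2 / k = ln 2 / 0.01470 ≈ 47.2 hours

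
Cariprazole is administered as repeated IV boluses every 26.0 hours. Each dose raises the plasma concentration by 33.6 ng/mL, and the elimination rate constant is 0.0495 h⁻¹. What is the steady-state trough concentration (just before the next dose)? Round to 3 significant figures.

12.8 ng/mL

Fraction remaining after one interval: e^(−kτ) = e^(−0.04950 × 26.0) = 0.2761
R = 1 / (1 − 0.2761) = 1.381
Css,max = 33.6 × 1.381 = 46.42 ng/mL
Css,min = Css,max × e^(−kτ) = 46.42 × 0.2761 ≈ 12.8 ng/mL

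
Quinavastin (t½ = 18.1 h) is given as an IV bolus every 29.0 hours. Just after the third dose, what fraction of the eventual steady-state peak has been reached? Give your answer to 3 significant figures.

0.964

k = ln 2 / 18.1 = 0.03830 h⁻¹
f_n = 1 − e^(−nkτ) = 1 − e^(−3 × 0.03830 × 29.0) = 1 − e^(−3.332) = 1 − 0.03573 ≈ 0.964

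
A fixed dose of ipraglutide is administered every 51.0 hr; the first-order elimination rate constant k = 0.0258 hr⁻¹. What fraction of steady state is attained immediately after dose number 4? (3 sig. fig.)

f_n = 1 − e^(−nkτ) = 1 − e^(−4 × 0.02580 × 51.0) = 1 − e^(−5.263) = 1 − 0.005179 ≈ 0.995

0.995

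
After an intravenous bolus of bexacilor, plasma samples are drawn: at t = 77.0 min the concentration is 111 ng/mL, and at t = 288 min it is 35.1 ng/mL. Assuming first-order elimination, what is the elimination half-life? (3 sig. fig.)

127 minutes

k = ln(C₁/C₂) / (t₂ − t₁) = ln(111/35.1) / (288 − 77.0)
  = 1.151 / 211.0 = 0.005457 min⁻¹
t½ = ln 2 / k = ln 2 / 0.005457 ≈ 127 minutes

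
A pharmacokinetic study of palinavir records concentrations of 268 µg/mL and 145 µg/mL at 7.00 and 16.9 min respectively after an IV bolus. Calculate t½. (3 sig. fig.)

k = ln(C₁/C₂) / (t₂ − t₁) = ln(268/145) / (16.9 − 7.00)
  = 0.6143 / 9.900 = 0.06205 min⁻¹
t½ = ln 2 / k = ln 2 / 0.06205 ≈ 11.2 minutes

11.2 minutes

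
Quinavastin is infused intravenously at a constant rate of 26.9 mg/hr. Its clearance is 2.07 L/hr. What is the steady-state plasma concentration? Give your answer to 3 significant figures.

13.0 mg/L

Css = infusion rate / CL = 26.9 / 2.07 ≈ 13.0 mg/L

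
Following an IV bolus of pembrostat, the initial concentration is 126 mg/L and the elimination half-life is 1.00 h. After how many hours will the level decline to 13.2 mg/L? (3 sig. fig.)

k = ln 2 / 1.00 = 0.6931 h⁻¹
C(t) = C₀ e^(−kt)  ⇒  t = ln(C₀/C) / k
t = ln(126/13.2) / 0.6931 = 2.256 / 0.6931 ≈ 3.25 hours

3.25 hours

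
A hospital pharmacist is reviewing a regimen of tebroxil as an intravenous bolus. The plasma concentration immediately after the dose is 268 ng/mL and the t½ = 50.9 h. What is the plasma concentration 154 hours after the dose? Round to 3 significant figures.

32.9 ng/mL

k = ln 2 / 50.9 = 0.01362 h⁻¹
154 h is 3.026 half-lives, so C = 268 × (1/2)^3.026 = 268 × 0.1228 ≈ 32.9 ng/mL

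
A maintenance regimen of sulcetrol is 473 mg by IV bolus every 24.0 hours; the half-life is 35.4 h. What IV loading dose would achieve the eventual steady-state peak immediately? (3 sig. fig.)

k = ln 2 / 35.4 = 0.01958 h⁻¹
Accumulation ratio R = 1 / (1 − e^(−kτ)) = 1 / (1 − e^(−0.01958×24.0)) = 1 / (1 − 0.6250) = 2.667
Loading dose = maintenance dose × R = 473 × 2.667 ≈ 1260 mg

1260 mg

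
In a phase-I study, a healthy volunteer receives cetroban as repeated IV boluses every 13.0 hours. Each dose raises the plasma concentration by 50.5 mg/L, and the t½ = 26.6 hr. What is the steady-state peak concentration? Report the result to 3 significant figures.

k = ln 2 / 26.6 = 0.02606 hr⁻¹
Fraction remaining after one interval: e^(−kτ) = e^(−0.02606 × 13.0) = 0.7127
R = 1 / (1 − 0.7127) = 3.480
Css,max = 50.5 × 3.480 ≈ 176 mg/L

176 mg/L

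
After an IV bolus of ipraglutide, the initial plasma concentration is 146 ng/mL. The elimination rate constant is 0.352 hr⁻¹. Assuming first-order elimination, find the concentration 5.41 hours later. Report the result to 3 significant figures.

C(t) = C₀ e^(−kt) = 146 × e^(−0.3520 × 5.41) = 146 × e^(−1.904) = 146 × 0.1489 ≈ 21.7 ng/mL

21.7 ng/mL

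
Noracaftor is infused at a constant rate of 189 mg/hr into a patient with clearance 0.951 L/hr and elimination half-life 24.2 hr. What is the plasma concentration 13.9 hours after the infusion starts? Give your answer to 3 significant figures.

65.3 µg/mL

Css = rate / CL = 189 / 0.951 = 198.7 µg/mL
k = ln 2 / 24.2 = 0.02864 hr⁻¹
C(t) = Css (1 − e^(−kt)) = 198.7 × (1 − e^(−0.3981)) = 198.7 × 0.3284 ≈ 65.3 µg/mL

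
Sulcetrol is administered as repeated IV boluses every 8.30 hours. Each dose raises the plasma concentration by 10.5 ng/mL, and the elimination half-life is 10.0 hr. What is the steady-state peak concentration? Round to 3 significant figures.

k = ln 2 / 10.0 = 0.06931 hr⁻¹
Fraction remaining after one interval: e^(−kτ) = e^(−0.06931 × 8.30) = 0.5625
R = 1 / (1 − 0.5625) = 2.286
Css,max = 10.5 × 2.286 ≈ 24.0 ng/mL

24.0 ng/mL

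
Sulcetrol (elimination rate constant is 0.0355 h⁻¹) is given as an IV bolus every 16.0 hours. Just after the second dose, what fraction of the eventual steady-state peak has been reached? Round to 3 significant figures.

f_n = 1 − e^(−nkτ) = 1 − e^(−2 × 0.03550 × 16.0) = 1 − e^(−1.136) = 1 − 0.3211 ≈ 0.679

0.679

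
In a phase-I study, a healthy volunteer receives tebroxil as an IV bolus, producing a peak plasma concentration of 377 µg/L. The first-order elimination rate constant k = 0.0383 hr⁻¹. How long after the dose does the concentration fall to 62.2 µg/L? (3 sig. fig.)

C(t) = C₀ e^(−kt)  ⇒  t = ln(C₀/C) / k
t = ln(377/62.2) / 0.03830 = 1.802 / 0.03830 ≈ 47.0 hours

47.0 hours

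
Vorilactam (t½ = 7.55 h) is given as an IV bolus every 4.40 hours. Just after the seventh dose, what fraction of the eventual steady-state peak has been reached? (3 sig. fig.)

k = ln 2 / 7.55 = 0.09181 h⁻¹
f_n = 1 − e^(−nkτ) = 1 − e^(−7 × 0.09181 × 4.40) = 1 − e^(−2.828) = 1 − 0.05915 ≈ 0.941

0.941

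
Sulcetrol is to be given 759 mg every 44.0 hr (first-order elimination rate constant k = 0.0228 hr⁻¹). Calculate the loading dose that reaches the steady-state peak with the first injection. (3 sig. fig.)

1200 mg

Accumulation ratio R = 1 / (1 − e^(−kτ)) = 1 / (1 − e^(−0.02280×44.0)) = 1 / (1 − 0.3667) = 1.579
Loading dose = maintenance dose × R = 759 × 1.579 ≈ 1200 mg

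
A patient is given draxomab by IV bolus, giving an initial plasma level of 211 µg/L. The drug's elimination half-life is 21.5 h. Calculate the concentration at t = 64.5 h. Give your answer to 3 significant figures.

26.4 µg/L

k = ln 2 / 21.5 = 0.03224 h⁻¹
C(t) = C₀ e^(−kt) = 211 × e^(−0.03224 × 64.5) = 211 × e^(−2.079) = 211 × 0.1250 ≈ 26.4 µg/L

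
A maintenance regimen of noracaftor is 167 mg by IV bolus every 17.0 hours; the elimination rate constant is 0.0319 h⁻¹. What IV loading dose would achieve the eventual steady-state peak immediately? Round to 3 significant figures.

399 mg

Accumulation ratio R = 1 / (1 − e^(−kτ)) = 1 / (1 − e^(−0.03190×17.0)) = 1 / (1 − 0.5814) = 2.389
Loading dose = maintenance dose × R = 167 × 2.389 ≈ 399 mg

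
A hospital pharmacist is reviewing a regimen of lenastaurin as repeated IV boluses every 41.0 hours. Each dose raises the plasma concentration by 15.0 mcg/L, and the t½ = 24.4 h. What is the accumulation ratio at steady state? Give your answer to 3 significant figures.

1.45

k = ln 2 / 24.4 = 0.02841 h⁻¹
Fraction remaining after one interval: e^(−kτ) = e^(−0.02841 × 41.0) = 0.3120
R = 1 / (1 − 0.3120) = 1 / 0.6880 ≈ 1.45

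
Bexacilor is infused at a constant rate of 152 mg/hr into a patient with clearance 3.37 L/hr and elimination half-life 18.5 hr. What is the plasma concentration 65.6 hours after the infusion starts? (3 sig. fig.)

Css = rate / CL = 152 / 3.37 = 45.10 µg/mL
k = ln 2 / 18.5 = 0.03747 hr⁻¹
C(t) = Css (1 − e^(−kt)) = 45.10 × (1 − e^(−2.458)) = 45.10 × 0.9144 ≈ 41.2 µg/mL

41.2 µg/mL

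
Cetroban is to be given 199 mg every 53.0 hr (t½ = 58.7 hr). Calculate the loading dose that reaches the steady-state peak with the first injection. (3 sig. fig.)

k = ln 2 / 58.7 = 0.01181 hr⁻¹
Accumulation ratio R = 1 / (1 − e^(−kτ)) = 1 / (1 − e^(−0.01181×53.0)) = 1 / (1 − 0.5348) = 2.150
Loading dose = maintenance dose × R = 199 × 2.150 ≈ 428 mg

428 mg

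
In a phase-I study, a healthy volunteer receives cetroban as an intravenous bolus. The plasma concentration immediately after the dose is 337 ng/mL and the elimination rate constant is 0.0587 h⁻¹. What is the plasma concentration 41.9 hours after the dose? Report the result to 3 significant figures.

28.8 ng/mL

C(t) = C₀ e^(−kt) = 337 × e^(−0.05870 × 41.9) = 337 × e^(−2.460) = 337 × 0.08548 ≈ 28.8 ng/mL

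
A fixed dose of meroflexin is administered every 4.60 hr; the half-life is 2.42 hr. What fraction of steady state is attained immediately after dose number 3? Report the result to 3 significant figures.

0.981

k = ln 2 / 2.42 = 0.2864 hr⁻¹
f_n = 1 − e^(−nkτ) = 1 − e^(−3 × 0.2864 × 4.60) = 1 − e^(−3.953) = 1 − 0.01920 ≈ 0.981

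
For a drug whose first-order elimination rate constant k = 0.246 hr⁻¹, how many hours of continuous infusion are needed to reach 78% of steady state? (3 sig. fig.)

f = 1 − e^(−kt)  ⇒  t = −ln(1 − f) / k
t = −ln(1 − 0.78) / 0.2460 = 1.514 / 0.2460 ≈ 6.15 hours

6.15 hours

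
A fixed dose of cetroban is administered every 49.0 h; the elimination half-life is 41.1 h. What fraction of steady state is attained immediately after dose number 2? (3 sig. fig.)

k = ln 2 / 41.1 = 0.01686 h⁻¹
f_n = 1 − e^(−nkτ) = 1 − e^(−2 × 0.01686 × 49.0) = 1 − e^(−1.653) = 1 − 0.1915 ≈ 0.808

0.808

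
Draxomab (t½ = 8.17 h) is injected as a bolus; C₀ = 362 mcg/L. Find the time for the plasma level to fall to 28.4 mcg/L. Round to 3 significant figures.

k = ln 2 / 8.17 = 0.08484 h⁻¹
C(t) = C₀ e^(−kt)  ⇒  t = ln(C₀/C) / k
t = ln(362/28.4) / 0.08484 = 2.545 / 0.08484 ≈ 30.0 hours

30.0 hours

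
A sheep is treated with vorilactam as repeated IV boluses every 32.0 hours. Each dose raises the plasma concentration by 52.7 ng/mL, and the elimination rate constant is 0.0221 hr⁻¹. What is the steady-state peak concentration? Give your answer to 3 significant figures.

104 ng/mL

Fraction remaining after one interval: e^(−kτ) = e^(−0.02210 × 32.0) = 0.4930
R = 1 / (1 − 0.4930) = 1.972
Css,max = 52.7 × 1.972 ≈ 104 ng/mL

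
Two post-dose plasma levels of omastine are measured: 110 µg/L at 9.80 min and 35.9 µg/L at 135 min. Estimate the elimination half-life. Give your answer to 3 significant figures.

k = ln(C₁/C₂) / (t₂ − t₁) = ln(110/35.9) / (135 − 9.80)
  = 1.120 / 125.2 = 0.008944 min⁻¹
t½ = ln 2 / k = ln 2 / 0.008944 ≈ 77.5 minutes

77.5 minutes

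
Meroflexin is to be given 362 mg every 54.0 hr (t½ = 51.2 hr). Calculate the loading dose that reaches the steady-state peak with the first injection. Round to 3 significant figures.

k = ln 2 / 51.2 = 0.01354 hr⁻¹
Accumulation ratio R = 1 / (1 − e^(−kτ)) = 1 / (1 − e^(−0.01354×54.0)) = 1 / (1 − 0.4814) = 1.928
Loading dose = maintenance dose × R = 362 × 1.928 ≈ 698 mg

698 mg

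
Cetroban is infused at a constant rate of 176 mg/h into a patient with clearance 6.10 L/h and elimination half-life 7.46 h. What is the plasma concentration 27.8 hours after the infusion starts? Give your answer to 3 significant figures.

26.7 mg/L

Css = rate / CL = 176 / 6.10 = 28.85 mg/L
k = ln 2 / 7.46 = 0.09292 h⁻¹
C(t) = Css (1 − e^(−kt)) = 28.85 × (1 − e^(−2.583)) = 28.85 × 0.9245 ≈ 26.7 mg/L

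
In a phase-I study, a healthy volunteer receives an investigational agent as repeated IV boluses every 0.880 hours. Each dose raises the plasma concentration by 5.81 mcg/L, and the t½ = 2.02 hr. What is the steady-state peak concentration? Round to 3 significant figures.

22.3 mcg/L

k = ln 2 / 2.02 = 0.3431 hr⁻¹
Fraction remaining after one interval: e^(−kτ) = e^(−0.3431 × 0.880) = 0.7394
R = 1 / (1 − 0.7394) = 3.837
Css,max = 5.81 × 3.837 ≈ 22.3 mcg/L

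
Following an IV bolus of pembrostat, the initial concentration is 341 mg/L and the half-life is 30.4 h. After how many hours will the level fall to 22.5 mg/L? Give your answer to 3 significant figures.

k = ln 2 / 30.4 = 0.02280 h⁻¹
C(t) = C₀ e^(−kt)  ⇒  t = ln(C₀/C) / k
t = ln(341/22.5) / 0.02280 = 2.718 / 0.02280 ≈ 119 hours

119 hours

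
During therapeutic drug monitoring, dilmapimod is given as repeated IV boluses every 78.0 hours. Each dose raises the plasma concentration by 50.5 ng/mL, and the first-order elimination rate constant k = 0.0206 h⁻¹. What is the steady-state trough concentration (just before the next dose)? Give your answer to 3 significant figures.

Fraction remaining after one interval: e^(−kτ) = e^(−0.02060 × 78.0) = 0.2005
R = 1 / (1 − 0.2005) = 1.251
Css,max = 50.5 × 1.251 = 63.17 ng/mL
Css,min = Css,max × e^(−kτ) = 63.17 × 0.2005 ≈ 12.7 ng/mL

12.7 ng/mL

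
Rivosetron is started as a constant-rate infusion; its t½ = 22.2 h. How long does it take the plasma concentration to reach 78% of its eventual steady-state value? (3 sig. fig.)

48.5 hours

k = ln 2 / 22.2 = 0.03122 h⁻¹
f = 1 − e^(−kt)  ⇒  t = −ln(1 − f) / k
t = −ln(1 − 0.78) / 0.03122 = 1.514 / 0.03122 ≈ 48.5 hours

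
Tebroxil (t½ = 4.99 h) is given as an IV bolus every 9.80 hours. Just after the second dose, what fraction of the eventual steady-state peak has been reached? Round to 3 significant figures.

0.934

k = ln 2 / 4.99 = 0.1389 h⁻¹
f_n = 1 − e^(−nkτ) = 1 − e^(−2 × 0.1389 × 9.80) = 1 − e^(−2.723) = 1 − 0.06570 ≈ 0.934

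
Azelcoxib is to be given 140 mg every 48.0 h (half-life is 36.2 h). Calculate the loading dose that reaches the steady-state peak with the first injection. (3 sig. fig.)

233 mg

k = ln 2 / 36.2 = 0.01915 h⁻¹
Accumulation ratio R = 1 / (1 − e^(−kτ)) = 1 / (1 − e^(−0.01915×48.0)) = 1 / (1 − 0.3989) = 1.664
Loading dose = maintenance dose × R = 140 × 1.664 ≈ 233 mg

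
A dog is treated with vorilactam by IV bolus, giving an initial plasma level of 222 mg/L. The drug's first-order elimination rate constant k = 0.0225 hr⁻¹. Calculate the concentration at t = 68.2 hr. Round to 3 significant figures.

47.9 mg/L

C(t) = C₀ e^(−kt) = 222 × e^(−0.02250 × 68.2) = 222 × e^(−1.534) = 222 × 0.2156 ≈ 47.9 mg/L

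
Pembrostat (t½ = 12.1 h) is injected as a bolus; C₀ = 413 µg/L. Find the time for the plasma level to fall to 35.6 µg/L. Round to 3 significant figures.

42.8 hours

k = ln 2 / 12.1 = 0.05728 h⁻¹
C(t) = C₀ e^(−kt)  ⇒  t = ln(C₀/C) / k
t = ln(413/35.6) / 0.05728 = 2.451 / 0.05728 ≈ 42.8 hours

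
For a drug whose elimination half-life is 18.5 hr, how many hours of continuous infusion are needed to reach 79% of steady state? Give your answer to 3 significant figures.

41.7 hours

k = ln 2 / 18.5 = 0.03747 hr⁻¹
f = 1 − e^(−kt)  ⇒  t = −ln(1 − f) / k
t = −ln(1 − 0.79) / 0.03747 = 1.561 / 0.03747 ≈ 41.7 hours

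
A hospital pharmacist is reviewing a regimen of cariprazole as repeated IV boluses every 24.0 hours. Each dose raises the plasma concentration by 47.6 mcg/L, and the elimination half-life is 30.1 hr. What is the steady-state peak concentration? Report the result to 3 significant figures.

k = ln 2 / 30.1 = 0.02303 hr⁻¹
Fraction remaining after one interval: e^(−kτ) = e^(−0.02303 × 24.0) = 0.5754
R = 1 / (1 − 0.5754) = 2.355
Css,max = 47.6 × 2.355 ≈ 112 mcg/L

112 mcg/L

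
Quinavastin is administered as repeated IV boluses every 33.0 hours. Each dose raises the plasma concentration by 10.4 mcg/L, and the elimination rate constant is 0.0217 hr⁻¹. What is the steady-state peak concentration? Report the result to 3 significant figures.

Fraction remaining after one interval: e^(−kτ) = e^(−0.02170 × 33.0) = 0.4887
R = 1 / (1 − 0.4887) = 1.956
Css,max = 10.4 × 1.956 ≈ 20.3 mcg/L

20.3 mcg/L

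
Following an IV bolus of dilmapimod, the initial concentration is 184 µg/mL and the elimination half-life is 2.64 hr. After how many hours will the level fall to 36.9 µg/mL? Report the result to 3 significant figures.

6.12 hours

k = ln 2 / 2.64 = 0.2626 hr⁻¹
C(t) = C₀ e^(−kt)  ⇒  t = ln(C₀/C) / k
t = ln(184/36.9) / 0.2626 = 1.607 / 0.2626 ≈ 6.12 hours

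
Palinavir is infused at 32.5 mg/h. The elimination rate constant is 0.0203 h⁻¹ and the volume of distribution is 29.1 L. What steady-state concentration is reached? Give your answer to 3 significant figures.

55.0 µg/mL

CL = k · V = 0.0203 × 29.1 = 0.5907 L/h
Css = rate / CL = 32.5 / 0.5907 ≈ 55.0 µg/mL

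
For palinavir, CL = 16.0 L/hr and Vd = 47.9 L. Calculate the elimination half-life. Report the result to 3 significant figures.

2.08 hours

k = CL / V = 16.0 / 47.9 = 0.3340 hr⁻¹
t½ = ln 2 / k = ln 2 / 0.3340 ≈ 2.08 hours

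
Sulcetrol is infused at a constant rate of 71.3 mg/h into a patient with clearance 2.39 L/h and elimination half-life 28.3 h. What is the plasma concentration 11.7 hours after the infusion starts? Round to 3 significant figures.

7.43 µg/mL

Css = rate / CL = 71.3 / 2.39 = 29.83 µg/mL
k = ln 2 / 28.3 = 0.02449 h⁻¹
C(t) = Css (1 − e^(−kt)) = 29.83 × (1 − e^(−0.2866)) = 29.83 × 0.2492 ≈ 7.43 µg/mL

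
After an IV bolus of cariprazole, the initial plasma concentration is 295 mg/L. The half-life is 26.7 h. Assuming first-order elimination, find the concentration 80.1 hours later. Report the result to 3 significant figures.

36.9 mg/L

k = ln 2 / 26.7 = 0.02596 h⁻¹
C(t) = C₀ e^(−kt) = 295 × e^(−0.02596 × 80.1) = 295 × e^(−2.079) = 295 × 0.1250 ≈ 36.9 mg/L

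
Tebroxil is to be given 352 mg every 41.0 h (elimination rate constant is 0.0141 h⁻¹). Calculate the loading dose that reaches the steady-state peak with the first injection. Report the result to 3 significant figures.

Accumulation ratio R = 1 / (1 − e^(−kτ)) = 1 / (1 − e^(−0.01410×41.0)) = 1 / (1 − 0.5610) = 2.278
Loading dose = maintenance dose × R = 352 × 2.278 ≈ 802 mg

802 mg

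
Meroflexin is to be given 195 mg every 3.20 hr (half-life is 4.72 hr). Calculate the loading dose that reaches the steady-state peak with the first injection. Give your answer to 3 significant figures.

520 mg

k = ln 2 / 4.72 = 0.1469 hr⁻¹
Accumulation ratio R = 1 / (1 − e^(−kτ)) = 1 / (1 − e^(−0.1469×3.20)) = 1 / (1 − 0.6250) = 2.667
Loading dose = maintenance dose × R = 195 × 2.667 ≈ 520 mg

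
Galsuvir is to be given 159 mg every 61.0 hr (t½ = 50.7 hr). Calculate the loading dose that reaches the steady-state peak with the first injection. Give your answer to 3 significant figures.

k = ln 2 / 50.7 = 0.01367 hr⁻¹
Accumulation ratio R = 1 / (1 − e^(−kτ)) = 1 / (1 − e^(−0.01367×61.0)) = 1 / (1 − 0.4343) = 1.768
Loading dose = maintenance dose × R = 159 × 1.768 ≈ 281 mg

281 mg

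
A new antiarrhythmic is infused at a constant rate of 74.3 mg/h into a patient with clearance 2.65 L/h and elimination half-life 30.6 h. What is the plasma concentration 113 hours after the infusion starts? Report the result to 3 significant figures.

Css = rate / CL = 74.3 / 2.65 = 28.04 mg/L
k = ln 2 / 30.6 = 0.02265 h⁻¹
C(t) = Css (1 − e^(−kt)) = 28.04 × (1 − e^(−2.560)) = 28.04 × 0.9227 ≈ 25.9 mg/L

25.9 mg/L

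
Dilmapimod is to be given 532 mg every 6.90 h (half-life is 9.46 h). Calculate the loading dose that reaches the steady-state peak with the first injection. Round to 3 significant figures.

1340 mg

k = ln 2 / 9.46 = 0.07327 h⁻¹
Accumulation ratio R = 1 / (1 − e^(−kτ)) = 1 / (1 − e^(−0.07327×6.90)) = 1 / (1 − 0.6032) = 2.520
Loading dose = maintenance dose × R = 532 × 2.520 ≈ 1340 mg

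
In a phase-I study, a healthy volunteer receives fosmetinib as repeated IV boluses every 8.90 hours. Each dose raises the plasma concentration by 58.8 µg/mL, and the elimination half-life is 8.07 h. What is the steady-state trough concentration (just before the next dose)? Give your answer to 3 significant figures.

51.2 µg/mL

k = ln 2 / 8.07 = 0.08589 h⁻¹
Fraction remaining after one interval: e^(−kτ) = e^(−0.08589 × 8.90) = 0.4656
R = 1 / (1 − 0.4656) = 1.871
Css,max = 58.8 × 1.871 = 110.0 µg/mL
Css,min = Css,max × e^(−kτ) = 110.0 × 0.4656 ≈ 51.2 µg/mL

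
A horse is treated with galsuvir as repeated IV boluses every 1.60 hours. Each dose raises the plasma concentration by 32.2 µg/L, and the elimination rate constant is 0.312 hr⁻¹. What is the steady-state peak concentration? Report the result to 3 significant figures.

Fraction remaining after one interval: e^(−kτ) = e^(−0.3120 × 1.60) = 0.6070
R = 1 / (1 − 0.6070) = 2.545
Css,max = 32.2 × 2.545 ≈ 81.9 µg/L

81.9 µg/L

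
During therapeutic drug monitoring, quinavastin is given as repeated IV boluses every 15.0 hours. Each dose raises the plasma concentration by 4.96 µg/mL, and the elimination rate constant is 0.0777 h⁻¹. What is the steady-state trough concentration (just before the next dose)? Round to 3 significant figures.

Fraction remaining after one interval: e^(−kτ) = e^(−0.07770 × 15.0) = 0.3118
R = 1 / (1 − 0.3118) = 1.453
Css,max = 4.96 × 1.453 = 7.207 µg/mL
Css,min = Css,max × e^(−kτ) = 7.207 × 0.3118 ≈ 2.25 µg/mL

2.25 µg/mL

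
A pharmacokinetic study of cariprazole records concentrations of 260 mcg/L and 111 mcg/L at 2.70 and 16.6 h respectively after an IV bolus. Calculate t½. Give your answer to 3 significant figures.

11.3 hours

k = ln(C₁/C₂) / (t₂ − t₁) = ln(260/111) / (16.6 − 2.70)
  = 0.8512 / 13.90 = 0.06123 h⁻¹
t½ = ln 2 / k = ln 2 / 0.06123 ≈ 11.3 hours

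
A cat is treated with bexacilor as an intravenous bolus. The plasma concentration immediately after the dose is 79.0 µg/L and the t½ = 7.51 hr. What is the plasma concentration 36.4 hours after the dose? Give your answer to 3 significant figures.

k = ln 2 / 7.51 = 0.09230 hr⁻¹
C(t) = C₀ e^(−kt) = 79.0 × e^(−0.09230 × 36.4) = 79.0 × e^(−3.360) = 79.0 × 0.03475 ≈ 2.75 µg/L

2.75 µg/L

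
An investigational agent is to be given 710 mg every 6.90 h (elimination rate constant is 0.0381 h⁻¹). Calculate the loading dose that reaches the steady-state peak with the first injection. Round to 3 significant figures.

3070 mg

Accumulation ratio R = 1 / (1 − e^(−kτ)) = 1 / (1 − e^(−0.03810×6.90)) = 1 / (1 − 0.7688) = 4.326
Loading dose = maintenance dose × R = 710 × 4.326 ≈ 3070 mg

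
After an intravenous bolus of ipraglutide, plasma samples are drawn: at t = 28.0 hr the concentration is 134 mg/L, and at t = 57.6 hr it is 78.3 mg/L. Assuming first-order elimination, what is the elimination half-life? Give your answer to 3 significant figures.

38.2 hours

k = ln(C₁/C₂) / (t₂ − t₁) = ln(134/78.3) / (57.6 − 28.0)
  = 0.5373 / 29.60 = 0.01815 hr⁻¹
t½ = ln 2 / k = ln 2 / 0.01815 ≈ 38.2 hours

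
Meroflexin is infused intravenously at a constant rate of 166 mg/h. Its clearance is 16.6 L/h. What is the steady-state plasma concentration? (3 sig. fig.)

Css = infusion rate / CL = 166 / 16.6 ≈ 10.0 µg/mL

10.0 µg/mL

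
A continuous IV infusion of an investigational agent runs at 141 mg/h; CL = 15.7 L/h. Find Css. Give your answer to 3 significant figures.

8.98 µg/mL

Css = infusion rate / CL = 141 / 15.7 ≈ 8.98 µg/mL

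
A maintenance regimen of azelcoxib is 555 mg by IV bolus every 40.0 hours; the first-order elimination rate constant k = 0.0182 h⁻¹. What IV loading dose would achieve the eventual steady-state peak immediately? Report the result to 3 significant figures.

Accumulation ratio R = 1 / (1 − e^(−kτ)) = 1 / (1 − e^(−0.01820×40.0)) = 1 / (1 − 0.4829) = 1.934
Loading dose = maintenance dose × R = 555 × 1.934 ≈ 1070 mg

1070 mg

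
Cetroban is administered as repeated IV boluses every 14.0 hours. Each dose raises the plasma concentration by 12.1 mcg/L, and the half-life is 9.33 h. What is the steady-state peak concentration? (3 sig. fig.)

18.7 mcg/L

k = ln 2 / 9.33 = 0.07429 h⁻¹
Fraction remaining after one interval: e^(−kτ) = e^(−0.07429 × 14.0) = 0.3534
R = 1 / (1 − 0.3534) = 1.547
Css,max = 12.1 × 1.547 ≈ 18.7 mcg/L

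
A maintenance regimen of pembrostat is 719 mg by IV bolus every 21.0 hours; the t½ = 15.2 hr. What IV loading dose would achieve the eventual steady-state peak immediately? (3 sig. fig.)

k = ln 2 / 15.2 = 0.04560 hr⁻¹
Accumulation ratio R = 1 / (1 − e^(−kτ)) = 1 / (1 − e^(−0.04560×21.0)) = 1 / (1 − 0.3838) = 1.623
Loading dose = maintenance dose × R = 719 × 1.623 ≈ 1170 mg

1170 mg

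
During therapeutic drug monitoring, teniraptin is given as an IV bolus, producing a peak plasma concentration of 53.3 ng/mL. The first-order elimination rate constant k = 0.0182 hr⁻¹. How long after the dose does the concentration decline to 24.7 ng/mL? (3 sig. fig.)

42.3 hours

C(t) = C₀ e^(−kt)  ⇒  t = ln(C₀/C) / k
t = ln(53.3/24.7) / 0.01820 = 0.7691 / 0.01820 ≈ 42.3 hours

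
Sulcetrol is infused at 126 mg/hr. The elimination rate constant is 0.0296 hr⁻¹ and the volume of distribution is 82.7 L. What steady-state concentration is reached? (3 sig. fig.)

51.5 mg/L

CL = k · V = 0.0296 × 82.7 = 2.448 L/hr
Css = rate / CL = 126 / 2.448 ≈ 51.5 mg/L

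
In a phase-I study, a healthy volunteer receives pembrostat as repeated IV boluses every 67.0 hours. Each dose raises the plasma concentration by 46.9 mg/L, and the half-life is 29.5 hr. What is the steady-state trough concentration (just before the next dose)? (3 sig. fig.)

12.3 mg/L

k = ln 2 / 29.5 = 0.02350 hr⁻¹
Fraction remaining after one interval: e^(−kτ) = e^(−0.02350 × 67.0) = 0.2072
R = 1 / (1 − 0.2072) = 1.261
Css,max = 46.9 × 1.261 = 59.15 mg/L
Css,min = Css,max × e^(−kτ) = 59.15 × 0.2072 ≈ 12.3 mg/L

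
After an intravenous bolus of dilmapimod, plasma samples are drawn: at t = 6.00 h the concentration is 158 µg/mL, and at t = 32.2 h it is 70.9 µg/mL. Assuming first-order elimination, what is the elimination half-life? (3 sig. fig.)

22.7 hours

k = ln(C₁/C₂) / (t₂ − t₁) = ln(158/70.9) / (32.2 − 6.00)
  = 0.8013 / 26.20 = 0.03058 h⁻¹
t½ = ln 2 / k = ln 2 / 0.03058 ≈ 22.7 hours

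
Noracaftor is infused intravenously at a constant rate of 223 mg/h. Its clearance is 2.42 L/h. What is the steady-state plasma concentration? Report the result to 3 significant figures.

Css = infusion rate / CL = 223 / 2.42 ≈ 92.1 mg/L

92.1 mg/L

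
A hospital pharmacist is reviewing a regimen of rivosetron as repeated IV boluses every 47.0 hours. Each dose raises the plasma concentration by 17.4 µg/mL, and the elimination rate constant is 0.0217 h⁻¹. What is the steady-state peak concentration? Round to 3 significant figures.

Fraction remaining after one interval: e^(−kτ) = e^(−0.02170 × 47.0) = 0.3606
R = 1 / (1 − 0.3606) = 1.564
Css,max = 17.4 × 1.564 ≈ 27.2 µg/mL

27.2 µg/mL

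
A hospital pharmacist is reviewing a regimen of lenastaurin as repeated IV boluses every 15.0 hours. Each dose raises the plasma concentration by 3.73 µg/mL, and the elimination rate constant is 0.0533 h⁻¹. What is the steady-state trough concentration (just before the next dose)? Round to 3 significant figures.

3.05 µg/mL

Fraction remaining after one interval: e^(−kτ) = e^(−0.05330 × 15.0) = 0.4496
R = 1 / (1 − 0.4496) = 1.817
Css,max = 3.73 × 1.817 = 6.776 µg/mL
Css,min = Css,max × e^(−kτ) = 6.776 × 0.4496 ≈ 3.05 µg/mL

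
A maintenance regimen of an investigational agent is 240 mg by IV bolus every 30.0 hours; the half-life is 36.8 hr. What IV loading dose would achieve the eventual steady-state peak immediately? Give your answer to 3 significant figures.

556 mg

k = ln 2 / 36.8 = 0.01884 hr⁻¹
Accumulation ratio R = 1 / (1 − e^(−kτ)) = 1 / (1 − e^(−0.01884×30.0)) = 1 / (1 − 0.5683) = 2.317
Loading dose = maintenance dose × R = 240 × 2.317 ≈ 556 mg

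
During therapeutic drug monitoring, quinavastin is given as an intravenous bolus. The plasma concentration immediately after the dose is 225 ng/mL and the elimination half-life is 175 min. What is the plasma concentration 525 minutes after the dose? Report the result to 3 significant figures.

28.1 ng/mL

k = ln 2 / 175 = 0.003961 min⁻¹
C(t) = C₀ e^(−kt) = 225 × e^(−0.003961 × 525) = 225 × e^(−2.079) = 225 × 0.1250 ≈ 28.1 ng/mL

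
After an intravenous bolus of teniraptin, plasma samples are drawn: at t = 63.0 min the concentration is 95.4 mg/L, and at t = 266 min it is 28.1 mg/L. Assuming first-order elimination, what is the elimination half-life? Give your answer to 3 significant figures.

k = ln(C₁/C₂) / (t₂ − t₁) = ln(95.4/28.1) / (266 − 63.0)
  = 1.222 / 203.0 = 0.006021 min⁻¹
t½ = ln 2 / k = ln 2 / 0.006021 ≈ 115 minutes

115 minutes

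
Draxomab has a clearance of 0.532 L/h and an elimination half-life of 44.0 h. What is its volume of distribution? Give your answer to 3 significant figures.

k = ln 2 / t½ = ln 2 / 44.0 = 0.01575 h⁻¹
V = CL / k = 0.532 / 0.01575 ≈ 33.8 L

33.8 L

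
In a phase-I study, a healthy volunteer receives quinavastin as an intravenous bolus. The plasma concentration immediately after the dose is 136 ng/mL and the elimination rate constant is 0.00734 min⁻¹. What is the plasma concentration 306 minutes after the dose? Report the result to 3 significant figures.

14.4 ng/mL

C(t) = C₀ e^(−kt) = 136 × e^(−0.007340 × 306) = 136 × e^(−2.246) = 136 × 0.1058 ≈ 14.4 ng/mL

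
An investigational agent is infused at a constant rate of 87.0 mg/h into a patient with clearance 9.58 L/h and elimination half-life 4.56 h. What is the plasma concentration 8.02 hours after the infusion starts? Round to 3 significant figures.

Css = rate / CL = 87.0 / 9.58 = 9.081 mg/L
k = ln 2 / 4.56 = 0.1520 h⁻¹
C(t) = Css (1 − e^(−kt)) = 9.081 × (1 − e^(−1.219)) = 9.081 × 0.7045 ≈ 6.40 mg/L

6.40 mg/L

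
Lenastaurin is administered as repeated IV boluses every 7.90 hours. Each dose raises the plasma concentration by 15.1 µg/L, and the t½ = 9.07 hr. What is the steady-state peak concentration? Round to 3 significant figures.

33.3 µg/L

k = ln 2 / 9.07 = 0.07642 hr⁻¹
Fraction remaining after one interval: e^(−kτ) = e^(−0.07642 × 7.90) = 0.5468
R = 1 / (1 − 0.5468) = 2.206
Css,max = 15.1 × 2.206 ≈ 33.3 µg/L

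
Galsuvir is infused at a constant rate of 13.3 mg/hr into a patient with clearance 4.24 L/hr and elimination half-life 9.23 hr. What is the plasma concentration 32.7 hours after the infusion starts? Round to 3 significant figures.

2.87 mg/L

Css = rate / CL = 13.3 / 4.24 = 3.137 mg/L
k = ln 2 / 9.23 = 0.07510 hr⁻¹
C(t) = Css (1 − e^(−kt)) = 3.137 × (1 − e^(−2.456)) = 3.137 × 0.9142 ≈ 2.87 mg/L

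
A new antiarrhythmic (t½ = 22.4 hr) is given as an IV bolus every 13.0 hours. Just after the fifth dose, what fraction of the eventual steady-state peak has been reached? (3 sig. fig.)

k = ln 2 / 22.4 = 0.03094 hr⁻¹
f_n = 1 − e^(−nkτ) = 1 − e^(−5 × 0.03094 × 13.0) = 1 − e^(−2.011) = 1 − 0.1338 ≈ 0.866

0.866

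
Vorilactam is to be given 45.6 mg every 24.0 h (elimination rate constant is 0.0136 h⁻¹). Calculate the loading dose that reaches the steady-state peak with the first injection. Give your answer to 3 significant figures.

Accumulation ratio R = 1 / (1 − e^(−kτ)) = 1 / (1 − e^(−0.01360×24.0)) = 1 / (1 − 0.7215) = 3.591
Loading dose = maintenance dose × R = 45.6 × 3.591 ≈ 164 mg

164 mg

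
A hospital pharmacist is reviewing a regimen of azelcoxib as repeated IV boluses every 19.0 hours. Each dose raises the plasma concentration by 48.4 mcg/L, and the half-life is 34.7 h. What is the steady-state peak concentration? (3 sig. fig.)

k = ln 2 / 34.7 = 0.01998 h⁻¹
Fraction remaining after one interval: e^(−kτ) = e^(−0.01998 × 19.0) = 0.6842
R = 1 / (1 − 0.6842) = 3.166
Css,max = 48.4 × 3.166 ≈ 153 mcg/L

153 mcg/L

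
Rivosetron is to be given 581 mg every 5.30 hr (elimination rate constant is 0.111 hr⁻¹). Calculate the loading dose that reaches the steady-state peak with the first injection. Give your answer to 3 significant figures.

1310 mg

Accumulation ratio R = 1 / (1 − e^(−kτ)) = 1 / (1 − e^(−0.1110×5.30)) = 1 / (1 − 0.5553) = 2.249
Loading dose = maintenance dose × R = 581 × 2.249 ≈ 1310 mg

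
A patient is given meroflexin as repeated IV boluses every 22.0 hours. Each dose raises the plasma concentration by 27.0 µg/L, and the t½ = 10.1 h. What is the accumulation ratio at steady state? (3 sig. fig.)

k = ln 2 / 10.1 = 0.06863 h⁻¹
Fraction remaining after one interval: e^(−kτ) = e^(−0.06863 × 22.0) = 0.2209
R = 1 / (1 − 0.2209) = 1 / 0.7791 ≈ 1.28

1.28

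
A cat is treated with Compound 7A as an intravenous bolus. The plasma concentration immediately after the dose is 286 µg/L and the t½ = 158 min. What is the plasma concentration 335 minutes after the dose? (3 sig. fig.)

k = ln 2 / 158 = 0.004387 min⁻¹
335 min is 2.120 half-lives, so C = 286 × (1/2)^2.120 = 286 × 0.2300 ≈ 65.8 µg/L

65.8 µg/L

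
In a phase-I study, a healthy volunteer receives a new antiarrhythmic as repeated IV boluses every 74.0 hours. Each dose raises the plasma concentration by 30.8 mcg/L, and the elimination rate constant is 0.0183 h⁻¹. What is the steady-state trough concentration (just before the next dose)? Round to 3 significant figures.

Fraction remaining after one interval: e^(−kτ) = e^(−0.01830 × 74.0) = 0.2582
R = 1 / (1 − 0.2582) = 1.348
Css,max = 30.8 × 1.348 = 41.52 mcg/L
Css,min = Css,max × e^(−kτ) = 41.52 × 0.2582 ≈ 10.7 mcg/L

10.7 mcg/L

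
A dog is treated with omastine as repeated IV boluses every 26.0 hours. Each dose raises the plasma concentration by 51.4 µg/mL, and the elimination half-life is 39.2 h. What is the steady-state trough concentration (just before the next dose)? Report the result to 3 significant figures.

88.1 µg/mL

k = ln 2 / 39.2 = 0.01768 h⁻¹
Fraction remaining after one interval: e^(−kτ) = e^(−0.01768 × 26.0) = 0.6314
R = 1 / (1 − 0.6314) = 2.713
Css,max = 51.4 × 2.713 = 139.5 µg/mL
Css,min = Css,max × e^(−kτ) = 139.5 × 0.6314 ≈ 88.1 µg/mL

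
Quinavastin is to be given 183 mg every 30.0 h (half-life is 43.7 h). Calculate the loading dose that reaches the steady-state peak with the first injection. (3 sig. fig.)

k = ln 2 / 43.7 = 0.01586 h⁻¹
Accumulation ratio R = 1 / (1 − e^(−kτ)) = 1 / (1 − e^(−0.01586×30.0)) = 1 / (1 − 0.6214) = 2.641
Loading dose = maintenance dose × R = 183 × 2.641 ≈ 483 mg

483 mg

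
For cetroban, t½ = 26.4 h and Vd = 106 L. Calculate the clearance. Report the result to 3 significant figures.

2.78 L/h

k = ln 2 / t½ = ln 2 / 26.4 = 0.02626 h⁻¹
CL = k · V = 0.02626 × 106 ≈ 2.78 L/h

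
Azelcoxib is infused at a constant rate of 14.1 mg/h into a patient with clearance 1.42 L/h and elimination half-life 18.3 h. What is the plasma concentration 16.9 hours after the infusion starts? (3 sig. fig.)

4.69 µg/mL

Css = rate / CL = 14.1 / 1.42 = 9.930 µg/mL
k = ln 2 / 18.3 = 0.03788 h⁻¹
C(t) = Css (1 − e^(−kt)) = 9.930 × (1 − e^(−0.6401)) = 9.930 × 0.4728 ≈ 4.69 µg/mL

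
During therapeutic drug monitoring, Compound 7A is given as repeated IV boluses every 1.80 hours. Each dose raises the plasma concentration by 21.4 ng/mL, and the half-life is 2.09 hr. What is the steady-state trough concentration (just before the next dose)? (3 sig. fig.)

26.2 ng/mL

k = ln 2 / 2.09 = 0.3316 hr⁻¹
Fraction remaining after one interval: e^(−kτ) = e^(−0.3316 × 1.80) = 0.5505
R = 1 / (1 − 0.5505) = 2.225
Css,max = 21.4 × 2.225 = 47.61 ng/mL
Css,min = Css,max × e^(−kτ) = 47.61 × 0.5505 ≈ 26.2 ng/mL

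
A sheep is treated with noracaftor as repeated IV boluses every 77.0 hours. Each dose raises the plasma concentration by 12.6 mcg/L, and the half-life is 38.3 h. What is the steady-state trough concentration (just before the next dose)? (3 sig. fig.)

k = ln 2 / 38.3 = 0.01810 h⁻¹
Fraction remaining after one interval: e^(−kτ) = e^(−0.01810 × 77.0) = 0.2482
R = 1 / (1 − 0.2482) = 1.330
Css,max = 12.6 × 1.330 = 16.76 mcg/L
Css,min = Css,max × e^(−kτ) = 16.76 × 0.2482 ≈ 4.16 mcg/L

4.16 mcg/L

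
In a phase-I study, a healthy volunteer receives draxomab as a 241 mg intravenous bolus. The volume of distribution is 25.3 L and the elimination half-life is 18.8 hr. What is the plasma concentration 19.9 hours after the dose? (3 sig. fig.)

C₀ = dose / V = 241 / 25.3 = 9.526 mg/L
k = ln 2 / 18.8 = 0.03687 hr⁻¹
C(t) = C₀ e^(−kt) = 9.526 × e^(−0.03687 × 19.9) = 9.526 × e^(−0.7337) = 9.526 × 0.4801 ≈ 4.57 mg/L

4.57 mg/L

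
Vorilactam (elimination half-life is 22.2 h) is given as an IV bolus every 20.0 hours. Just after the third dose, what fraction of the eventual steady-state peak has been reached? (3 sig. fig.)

0.846

k = ln 2 / 22.2 = 0.03122 h⁻¹
f_n = 1 − e^(−nkτ) = 1 − e^(−3 × 0.03122 × 20.0) = 1 − e^(−1.873) = 1 − 0.1536 ≈ 0.846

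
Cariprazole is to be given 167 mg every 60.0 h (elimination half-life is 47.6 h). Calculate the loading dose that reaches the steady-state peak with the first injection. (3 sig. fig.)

k = ln 2 / 47.6 = 0.01456 h⁻¹
Accumulation ratio R = 1 / (1 − e^(−kτ)) = 1 / (1 − e^(−0.01456×60.0)) = 1 / (1 − 0.4174) = 1.716
Loading dose = maintenance dose × R = 167 × 1.716 ≈ 287 mg

287 mg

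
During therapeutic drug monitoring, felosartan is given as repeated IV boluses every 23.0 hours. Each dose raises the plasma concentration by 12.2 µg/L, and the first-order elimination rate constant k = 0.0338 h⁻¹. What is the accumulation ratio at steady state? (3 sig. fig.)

1.85

Fraction remaining after one interval: e^(−kτ) = e^(−0.03380 × 23.0) = 0.4596
R = 1 / (1 − 0.4596) = 1 / 0.5404 ≈ 1.85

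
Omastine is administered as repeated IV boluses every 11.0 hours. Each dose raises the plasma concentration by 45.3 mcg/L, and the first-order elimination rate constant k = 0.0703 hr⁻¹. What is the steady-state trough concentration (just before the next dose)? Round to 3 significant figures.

Fraction remaining after one interval: e^(−kτ) = e^(−0.07030 × 11.0) = 0.4615
R = 1 / (1 − 0.4615) = 1.857
Css,max = 45.3 × 1.857 = 84.12 mcg/L
Css,min = Css,max × e^(−kτ) = 84.12 × 0.4615 ≈ 38.8 mcg/L

38.8 mcg/L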